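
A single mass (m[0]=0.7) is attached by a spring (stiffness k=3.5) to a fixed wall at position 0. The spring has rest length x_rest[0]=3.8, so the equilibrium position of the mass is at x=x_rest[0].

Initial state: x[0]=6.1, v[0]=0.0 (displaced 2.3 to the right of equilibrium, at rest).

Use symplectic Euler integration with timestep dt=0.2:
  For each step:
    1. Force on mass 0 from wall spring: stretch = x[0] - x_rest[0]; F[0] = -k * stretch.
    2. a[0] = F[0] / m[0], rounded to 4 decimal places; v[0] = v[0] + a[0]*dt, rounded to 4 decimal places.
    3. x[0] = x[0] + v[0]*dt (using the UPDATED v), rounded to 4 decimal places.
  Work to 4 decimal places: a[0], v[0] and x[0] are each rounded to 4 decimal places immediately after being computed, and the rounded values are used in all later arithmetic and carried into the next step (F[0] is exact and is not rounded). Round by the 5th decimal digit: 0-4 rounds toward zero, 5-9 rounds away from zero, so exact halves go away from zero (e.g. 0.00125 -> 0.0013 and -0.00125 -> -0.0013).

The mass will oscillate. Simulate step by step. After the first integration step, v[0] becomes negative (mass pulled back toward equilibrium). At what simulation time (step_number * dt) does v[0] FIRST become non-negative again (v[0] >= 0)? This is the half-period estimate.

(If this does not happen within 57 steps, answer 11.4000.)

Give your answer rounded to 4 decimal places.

Answer: 1.4000

Derivation:
Step 0: x=[6.1000] v=[0.0000]
Step 1: x=[5.6400] v=[-2.3000]
Step 2: x=[4.8120] v=[-4.1400]
Step 3: x=[3.7816] v=[-5.1520]
Step 4: x=[2.7549] v=[-5.1336]
Step 5: x=[1.9372] v=[-4.0885]
Step 6: x=[1.4921] v=[-2.2257]
Step 7: x=[1.5085] v=[0.0822]
First v>=0 after going negative at step 7, time=1.4000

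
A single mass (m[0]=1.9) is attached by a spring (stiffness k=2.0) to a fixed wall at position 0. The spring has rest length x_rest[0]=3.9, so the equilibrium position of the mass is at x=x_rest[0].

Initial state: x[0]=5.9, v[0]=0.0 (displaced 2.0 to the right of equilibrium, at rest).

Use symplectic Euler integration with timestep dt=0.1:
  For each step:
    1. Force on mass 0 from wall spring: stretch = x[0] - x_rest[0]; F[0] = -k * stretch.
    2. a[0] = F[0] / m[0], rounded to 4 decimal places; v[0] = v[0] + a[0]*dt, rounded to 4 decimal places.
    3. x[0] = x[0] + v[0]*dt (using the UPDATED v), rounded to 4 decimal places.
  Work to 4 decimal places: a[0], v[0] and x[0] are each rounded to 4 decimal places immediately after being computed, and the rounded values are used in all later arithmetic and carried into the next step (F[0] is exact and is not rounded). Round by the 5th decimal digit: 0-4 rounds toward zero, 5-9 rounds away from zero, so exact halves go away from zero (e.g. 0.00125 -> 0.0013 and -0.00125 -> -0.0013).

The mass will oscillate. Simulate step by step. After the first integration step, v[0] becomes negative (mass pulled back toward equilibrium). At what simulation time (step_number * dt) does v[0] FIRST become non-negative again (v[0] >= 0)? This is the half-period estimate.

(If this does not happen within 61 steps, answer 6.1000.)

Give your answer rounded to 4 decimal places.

Answer: 3.1000

Derivation:
Step 0: x=[5.9000] v=[0.0000]
Step 1: x=[5.8790] v=[-0.2105]
Step 2: x=[5.8371] v=[-0.4188]
Step 3: x=[5.7748] v=[-0.6227]
Step 4: x=[5.6928] v=[-0.8201]
Step 5: x=[5.5919] v=[-1.0088]
Step 6: x=[5.4732] v=[-1.1869]
Step 7: x=[5.3380] v=[-1.3525]
Step 8: x=[5.1876] v=[-1.5039]
Step 9: x=[5.0237] v=[-1.6394]
Step 10: x=[4.8479] v=[-1.7577]
Step 11: x=[4.6622] v=[-1.8575]
Step 12: x=[4.4684] v=[-1.9377]
Step 13: x=[4.2687] v=[-1.9975]
Step 14: x=[4.0651] v=[-2.0363]
Step 15: x=[3.8597] v=[-2.0537]
Step 16: x=[3.6548] v=[-2.0495]
Step 17: x=[3.4524] v=[-2.0237]
Step 18: x=[3.2547] v=[-1.9766]
Step 19: x=[3.0638] v=[-1.9087]
Step 20: x=[2.8817] v=[-1.8207]
Step 21: x=[2.7104] v=[-1.7135]
Step 22: x=[2.5516] v=[-1.5883]
Step 23: x=[2.4070] v=[-1.4464]
Step 24: x=[2.2781] v=[-1.2892]
Step 25: x=[2.1663] v=[-1.1185]
Step 26: x=[2.0727] v=[-0.9360]
Step 27: x=[1.9983] v=[-0.7437]
Step 28: x=[1.9440] v=[-0.5435]
Step 29: x=[1.9102] v=[-0.3376]
Step 30: x=[1.8974] v=[-0.1282]
Step 31: x=[1.9057] v=[0.0826]
First v>=0 after going negative at step 31, time=3.1000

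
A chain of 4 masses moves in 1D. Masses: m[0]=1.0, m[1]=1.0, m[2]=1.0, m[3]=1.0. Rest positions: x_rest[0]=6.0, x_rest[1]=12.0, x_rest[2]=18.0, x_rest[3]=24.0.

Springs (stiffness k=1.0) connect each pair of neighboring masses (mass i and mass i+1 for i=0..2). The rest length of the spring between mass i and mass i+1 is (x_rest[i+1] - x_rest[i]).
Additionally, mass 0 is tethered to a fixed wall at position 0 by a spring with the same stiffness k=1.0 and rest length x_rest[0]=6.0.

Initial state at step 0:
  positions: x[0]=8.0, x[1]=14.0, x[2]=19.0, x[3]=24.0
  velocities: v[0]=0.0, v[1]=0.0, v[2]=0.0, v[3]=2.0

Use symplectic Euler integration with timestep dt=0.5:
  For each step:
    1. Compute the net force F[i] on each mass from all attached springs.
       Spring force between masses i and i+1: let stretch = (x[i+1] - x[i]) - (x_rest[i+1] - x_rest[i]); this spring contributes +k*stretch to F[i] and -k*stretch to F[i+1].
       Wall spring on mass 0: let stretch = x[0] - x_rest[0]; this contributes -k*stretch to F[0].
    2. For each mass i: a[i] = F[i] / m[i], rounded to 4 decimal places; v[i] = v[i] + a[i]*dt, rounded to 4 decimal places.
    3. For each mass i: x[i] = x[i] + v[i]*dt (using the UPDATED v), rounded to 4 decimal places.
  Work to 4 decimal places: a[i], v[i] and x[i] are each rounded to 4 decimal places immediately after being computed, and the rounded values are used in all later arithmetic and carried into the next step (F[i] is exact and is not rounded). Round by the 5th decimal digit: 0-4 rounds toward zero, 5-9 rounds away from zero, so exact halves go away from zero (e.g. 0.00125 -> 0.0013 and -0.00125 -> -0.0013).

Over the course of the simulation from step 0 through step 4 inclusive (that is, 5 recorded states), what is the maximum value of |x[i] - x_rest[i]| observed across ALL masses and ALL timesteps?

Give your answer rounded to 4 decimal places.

Step 0: x=[8.0000 14.0000 19.0000 24.0000] v=[0.0000 0.0000 0.0000 2.0000]
Step 1: x=[7.5000 13.7500 19.0000 25.2500] v=[-1.0000 -0.5000 0.0000 2.5000]
Step 2: x=[6.6875 13.2500 19.2500 26.4375] v=[-1.6250 -1.0000 0.5000 2.3750]
Step 3: x=[5.8438 12.6094 19.7969 27.3282] v=[-1.6875 -1.2813 1.0938 1.7813]
Step 4: x=[5.2305 12.0742 20.4298 27.8361] v=[-1.2266 -1.0704 1.2657 1.0157]
Max displacement = 3.8361

Answer: 3.8361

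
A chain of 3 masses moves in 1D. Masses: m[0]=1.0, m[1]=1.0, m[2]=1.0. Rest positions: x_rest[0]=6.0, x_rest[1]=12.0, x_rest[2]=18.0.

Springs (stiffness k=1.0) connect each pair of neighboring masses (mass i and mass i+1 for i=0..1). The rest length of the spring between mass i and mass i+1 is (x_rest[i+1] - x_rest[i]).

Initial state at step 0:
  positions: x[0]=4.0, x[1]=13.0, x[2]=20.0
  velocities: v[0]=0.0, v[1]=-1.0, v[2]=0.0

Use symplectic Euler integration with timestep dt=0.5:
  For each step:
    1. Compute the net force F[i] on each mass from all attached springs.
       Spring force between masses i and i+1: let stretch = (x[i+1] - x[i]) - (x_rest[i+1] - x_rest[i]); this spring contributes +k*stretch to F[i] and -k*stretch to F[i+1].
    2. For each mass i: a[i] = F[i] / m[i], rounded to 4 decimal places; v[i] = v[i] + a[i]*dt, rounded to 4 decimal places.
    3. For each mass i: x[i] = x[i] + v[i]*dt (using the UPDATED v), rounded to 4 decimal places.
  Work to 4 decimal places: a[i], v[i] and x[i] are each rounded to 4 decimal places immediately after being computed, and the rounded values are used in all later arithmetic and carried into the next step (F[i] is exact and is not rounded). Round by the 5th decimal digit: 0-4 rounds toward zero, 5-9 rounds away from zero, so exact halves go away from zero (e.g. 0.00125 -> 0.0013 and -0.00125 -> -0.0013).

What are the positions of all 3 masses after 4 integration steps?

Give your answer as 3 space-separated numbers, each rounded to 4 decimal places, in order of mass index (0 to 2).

Answer: 7.1447 11.3829 16.4726

Derivation:
Step 0: x=[4.0000 13.0000 20.0000] v=[0.0000 -1.0000 0.0000]
Step 1: x=[4.7500 12.0000 19.7500] v=[1.5000 -2.0000 -0.5000]
Step 2: x=[5.8125 11.1250 19.0625] v=[2.1250 -1.7500 -1.3750]
Step 3: x=[6.7032 10.9063 17.8906] v=[1.7813 -0.4375 -2.3438]
Step 4: x=[7.1447 11.3829 16.4726] v=[0.8829 0.9531 -2.8360]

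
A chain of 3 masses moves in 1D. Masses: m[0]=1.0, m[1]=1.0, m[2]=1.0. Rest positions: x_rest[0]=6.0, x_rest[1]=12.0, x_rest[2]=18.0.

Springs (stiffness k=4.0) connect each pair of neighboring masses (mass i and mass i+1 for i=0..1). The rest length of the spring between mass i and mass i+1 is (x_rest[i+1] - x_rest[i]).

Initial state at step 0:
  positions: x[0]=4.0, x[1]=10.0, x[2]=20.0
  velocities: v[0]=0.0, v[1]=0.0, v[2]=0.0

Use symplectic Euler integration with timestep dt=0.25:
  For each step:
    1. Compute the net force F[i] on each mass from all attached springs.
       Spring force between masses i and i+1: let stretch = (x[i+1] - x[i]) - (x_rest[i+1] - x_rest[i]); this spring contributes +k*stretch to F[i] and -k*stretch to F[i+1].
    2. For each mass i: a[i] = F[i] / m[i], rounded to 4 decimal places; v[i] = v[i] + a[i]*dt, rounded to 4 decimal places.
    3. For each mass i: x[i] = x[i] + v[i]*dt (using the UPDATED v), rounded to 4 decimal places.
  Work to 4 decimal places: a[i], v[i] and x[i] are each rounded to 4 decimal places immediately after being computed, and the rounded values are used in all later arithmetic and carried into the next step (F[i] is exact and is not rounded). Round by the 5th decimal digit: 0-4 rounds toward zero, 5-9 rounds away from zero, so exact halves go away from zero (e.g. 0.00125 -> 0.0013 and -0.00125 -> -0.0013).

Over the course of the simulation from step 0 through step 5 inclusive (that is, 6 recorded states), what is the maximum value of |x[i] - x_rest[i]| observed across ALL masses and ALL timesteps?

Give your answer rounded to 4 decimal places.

Answer: 2.4687

Derivation:
Step 0: x=[4.0000 10.0000 20.0000] v=[0.0000 0.0000 0.0000]
Step 1: x=[4.0000 11.0000 19.0000] v=[0.0000 4.0000 -4.0000]
Step 2: x=[4.2500 12.2500 17.5000] v=[1.0000 5.0000 -6.0000]
Step 3: x=[5.0000 12.8125 16.1875] v=[3.0000 2.2500 -5.2500]
Step 4: x=[6.2031 12.2656 15.5313] v=[4.8125 -2.1875 -2.6250]
Step 5: x=[7.4219 11.0195 15.5586] v=[4.8750 -4.9843 0.1093]
Max displacement = 2.4687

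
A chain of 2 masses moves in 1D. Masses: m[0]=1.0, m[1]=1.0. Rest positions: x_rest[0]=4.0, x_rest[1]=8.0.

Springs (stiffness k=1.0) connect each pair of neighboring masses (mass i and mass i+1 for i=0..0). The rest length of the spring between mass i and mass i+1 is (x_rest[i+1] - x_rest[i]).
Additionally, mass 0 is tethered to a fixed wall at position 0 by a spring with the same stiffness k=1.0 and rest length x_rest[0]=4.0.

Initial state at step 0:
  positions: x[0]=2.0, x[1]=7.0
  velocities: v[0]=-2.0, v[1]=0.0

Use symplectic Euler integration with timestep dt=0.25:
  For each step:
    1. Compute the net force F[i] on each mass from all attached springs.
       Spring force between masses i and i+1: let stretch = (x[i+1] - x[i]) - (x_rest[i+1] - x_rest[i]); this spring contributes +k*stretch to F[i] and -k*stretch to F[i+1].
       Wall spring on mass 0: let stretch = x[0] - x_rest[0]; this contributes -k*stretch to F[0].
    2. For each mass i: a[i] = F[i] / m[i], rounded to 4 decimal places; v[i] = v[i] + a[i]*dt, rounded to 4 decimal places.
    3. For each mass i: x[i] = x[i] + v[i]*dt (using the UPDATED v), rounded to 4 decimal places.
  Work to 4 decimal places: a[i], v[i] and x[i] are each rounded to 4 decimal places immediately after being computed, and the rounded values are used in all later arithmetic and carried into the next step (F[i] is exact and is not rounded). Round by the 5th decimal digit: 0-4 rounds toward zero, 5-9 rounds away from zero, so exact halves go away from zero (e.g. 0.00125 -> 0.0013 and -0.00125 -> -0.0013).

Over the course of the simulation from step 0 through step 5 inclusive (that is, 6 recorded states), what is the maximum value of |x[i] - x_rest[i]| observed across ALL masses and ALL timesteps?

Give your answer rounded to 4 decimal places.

Answer: 2.4023

Derivation:
Step 0: x=[2.0000 7.0000] v=[-2.0000 0.0000]
Step 1: x=[1.6875 6.9375] v=[-1.2500 -0.2500]
Step 2: x=[1.5977 6.7969] v=[-0.3594 -0.5625]
Step 3: x=[1.7330 6.5813] v=[0.5410 -0.8623]
Step 4: x=[2.0630 6.3127] v=[1.3198 -1.0744]
Step 5: x=[2.5296 6.0285] v=[1.8665 -1.1368]
Max displacement = 2.4023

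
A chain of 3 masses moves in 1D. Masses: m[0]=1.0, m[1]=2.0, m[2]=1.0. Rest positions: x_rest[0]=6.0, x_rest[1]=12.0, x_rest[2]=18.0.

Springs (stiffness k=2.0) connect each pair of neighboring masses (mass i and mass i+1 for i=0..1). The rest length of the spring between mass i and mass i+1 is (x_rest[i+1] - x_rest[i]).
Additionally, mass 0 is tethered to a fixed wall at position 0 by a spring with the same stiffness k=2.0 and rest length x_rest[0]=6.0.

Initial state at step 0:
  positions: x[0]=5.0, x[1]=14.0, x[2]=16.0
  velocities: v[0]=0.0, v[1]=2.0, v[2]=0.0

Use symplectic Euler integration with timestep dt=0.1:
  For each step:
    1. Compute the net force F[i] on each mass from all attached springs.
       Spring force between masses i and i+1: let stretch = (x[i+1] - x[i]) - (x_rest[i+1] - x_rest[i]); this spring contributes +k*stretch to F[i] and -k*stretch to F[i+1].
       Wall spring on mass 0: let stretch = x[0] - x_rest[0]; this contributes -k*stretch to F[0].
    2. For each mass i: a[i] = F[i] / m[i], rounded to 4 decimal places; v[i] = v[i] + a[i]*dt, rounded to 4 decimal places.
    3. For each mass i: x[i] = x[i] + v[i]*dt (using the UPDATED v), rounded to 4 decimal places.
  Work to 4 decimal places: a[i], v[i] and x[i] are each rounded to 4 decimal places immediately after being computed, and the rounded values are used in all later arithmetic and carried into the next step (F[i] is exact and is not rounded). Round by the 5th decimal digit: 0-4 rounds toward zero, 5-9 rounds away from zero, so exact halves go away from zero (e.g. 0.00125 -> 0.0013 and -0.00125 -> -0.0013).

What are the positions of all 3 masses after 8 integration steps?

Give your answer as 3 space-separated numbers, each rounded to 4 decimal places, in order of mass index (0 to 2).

Step 0: x=[5.0000 14.0000 16.0000] v=[0.0000 2.0000 0.0000]
Step 1: x=[5.0800 14.1300 16.0800] v=[0.8000 1.3000 0.8000]
Step 2: x=[5.2394 14.1890 16.2410] v=[1.5940 0.5900 1.6100]
Step 3: x=[5.4730 14.1790 16.4810] v=[2.3360 -0.0998 2.3996]
Step 4: x=[5.7713 14.1050 16.7949] v=[2.9826 -0.7402 3.1392]
Step 5: x=[6.1208 13.9745 17.1750] v=[3.4951 -1.3046 3.8012]
Step 6: x=[6.5050 13.7975 17.6111] v=[3.8417 -1.7699 4.3611]
Step 7: x=[6.9049 13.5857 18.0909] v=[3.9992 -2.1178 4.7984]
Step 8: x=[7.3003 13.3522 18.6006] v=[3.9544 -2.3354 5.0974]

Answer: 7.3003 13.3522 18.6006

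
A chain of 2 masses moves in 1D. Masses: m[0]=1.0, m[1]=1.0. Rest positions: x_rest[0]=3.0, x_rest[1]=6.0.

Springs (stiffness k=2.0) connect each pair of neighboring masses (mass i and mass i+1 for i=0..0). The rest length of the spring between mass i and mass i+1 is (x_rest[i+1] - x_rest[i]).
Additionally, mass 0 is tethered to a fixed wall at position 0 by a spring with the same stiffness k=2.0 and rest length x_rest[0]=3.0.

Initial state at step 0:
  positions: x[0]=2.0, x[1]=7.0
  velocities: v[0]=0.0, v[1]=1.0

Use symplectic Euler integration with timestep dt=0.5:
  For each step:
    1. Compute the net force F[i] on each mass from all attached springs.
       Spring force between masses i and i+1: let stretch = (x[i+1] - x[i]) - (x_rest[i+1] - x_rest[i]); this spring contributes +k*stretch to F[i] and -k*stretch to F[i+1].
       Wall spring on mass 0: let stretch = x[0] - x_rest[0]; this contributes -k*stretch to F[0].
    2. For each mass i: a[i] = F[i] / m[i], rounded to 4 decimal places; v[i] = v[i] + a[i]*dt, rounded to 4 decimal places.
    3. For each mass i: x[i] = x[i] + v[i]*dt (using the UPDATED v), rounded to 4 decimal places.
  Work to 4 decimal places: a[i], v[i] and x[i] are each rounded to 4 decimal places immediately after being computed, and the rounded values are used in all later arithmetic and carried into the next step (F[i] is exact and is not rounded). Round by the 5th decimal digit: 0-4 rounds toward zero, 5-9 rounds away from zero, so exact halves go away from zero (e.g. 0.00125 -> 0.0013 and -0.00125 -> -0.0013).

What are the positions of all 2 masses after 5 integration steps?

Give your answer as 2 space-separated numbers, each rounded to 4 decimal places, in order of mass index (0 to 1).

Answer: 2.0313 7.2500

Derivation:
Step 0: x=[2.0000 7.0000] v=[0.0000 1.0000]
Step 1: x=[3.5000 6.5000] v=[3.0000 -1.0000]
Step 2: x=[4.7500 6.0000] v=[2.5000 -1.0000]
Step 3: x=[4.2500 6.3750] v=[-1.0000 0.7500]
Step 4: x=[2.6875 7.1875] v=[-3.1250 1.6250]
Step 5: x=[2.0313 7.2500] v=[-1.3125 0.1250]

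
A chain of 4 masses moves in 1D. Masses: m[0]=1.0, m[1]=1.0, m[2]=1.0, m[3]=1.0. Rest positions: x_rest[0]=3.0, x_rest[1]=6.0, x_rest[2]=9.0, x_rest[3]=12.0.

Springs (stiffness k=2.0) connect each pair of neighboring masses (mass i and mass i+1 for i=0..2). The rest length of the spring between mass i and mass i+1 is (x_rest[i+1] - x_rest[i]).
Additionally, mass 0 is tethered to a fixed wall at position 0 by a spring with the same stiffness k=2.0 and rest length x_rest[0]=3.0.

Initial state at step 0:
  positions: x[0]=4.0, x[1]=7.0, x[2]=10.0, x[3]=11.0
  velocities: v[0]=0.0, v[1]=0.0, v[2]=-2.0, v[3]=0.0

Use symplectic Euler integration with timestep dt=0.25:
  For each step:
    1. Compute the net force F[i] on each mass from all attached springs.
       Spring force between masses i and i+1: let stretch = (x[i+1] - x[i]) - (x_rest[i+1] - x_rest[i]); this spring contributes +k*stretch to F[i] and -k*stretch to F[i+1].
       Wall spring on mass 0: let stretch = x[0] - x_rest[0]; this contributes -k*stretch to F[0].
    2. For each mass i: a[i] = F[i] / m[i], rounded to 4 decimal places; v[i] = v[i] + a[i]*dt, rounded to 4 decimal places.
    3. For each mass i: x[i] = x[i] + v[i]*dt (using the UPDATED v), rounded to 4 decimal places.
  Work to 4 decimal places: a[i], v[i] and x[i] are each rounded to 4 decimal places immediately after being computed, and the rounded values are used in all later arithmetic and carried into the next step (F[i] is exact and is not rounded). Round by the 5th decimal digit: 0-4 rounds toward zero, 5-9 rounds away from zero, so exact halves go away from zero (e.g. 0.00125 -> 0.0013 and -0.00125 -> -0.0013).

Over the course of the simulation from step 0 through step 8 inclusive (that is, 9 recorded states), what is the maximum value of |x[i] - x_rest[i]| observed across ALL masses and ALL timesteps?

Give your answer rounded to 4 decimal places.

Step 0: x=[4.0000 7.0000 10.0000 11.0000] v=[0.0000 0.0000 -2.0000 0.0000]
Step 1: x=[3.8750 7.0000 9.2500 11.2500] v=[-0.5000 0.0000 -3.0000 1.0000]
Step 2: x=[3.6563 6.8906 8.4688 11.6250] v=[-0.8750 -0.4375 -3.1250 1.5000]
Step 3: x=[3.3848 6.5742 7.8848 11.9805] v=[-1.0860 -1.2656 -2.3360 1.4219]
Step 4: x=[3.0889 6.0230 7.6489 12.1990] v=[-1.1837 -2.2050 -0.9435 0.8741]
Step 5: x=[2.7736 5.3082 7.7786 12.2238] v=[-1.2611 -2.8591 0.5186 0.0991]
Step 6: x=[2.4285 4.5854 8.1551 12.0679] v=[-1.3806 -2.8912 1.5060 -0.6235]
Step 7: x=[2.0494 4.0392 8.5745 11.7979] v=[-1.5164 -2.1848 1.6776 -1.0799]
Step 8: x=[1.6629 3.8112 8.8299 11.5000] v=[-1.5462 -0.9121 1.0217 -1.1916]
Max displacement = 2.1888

Answer: 2.1888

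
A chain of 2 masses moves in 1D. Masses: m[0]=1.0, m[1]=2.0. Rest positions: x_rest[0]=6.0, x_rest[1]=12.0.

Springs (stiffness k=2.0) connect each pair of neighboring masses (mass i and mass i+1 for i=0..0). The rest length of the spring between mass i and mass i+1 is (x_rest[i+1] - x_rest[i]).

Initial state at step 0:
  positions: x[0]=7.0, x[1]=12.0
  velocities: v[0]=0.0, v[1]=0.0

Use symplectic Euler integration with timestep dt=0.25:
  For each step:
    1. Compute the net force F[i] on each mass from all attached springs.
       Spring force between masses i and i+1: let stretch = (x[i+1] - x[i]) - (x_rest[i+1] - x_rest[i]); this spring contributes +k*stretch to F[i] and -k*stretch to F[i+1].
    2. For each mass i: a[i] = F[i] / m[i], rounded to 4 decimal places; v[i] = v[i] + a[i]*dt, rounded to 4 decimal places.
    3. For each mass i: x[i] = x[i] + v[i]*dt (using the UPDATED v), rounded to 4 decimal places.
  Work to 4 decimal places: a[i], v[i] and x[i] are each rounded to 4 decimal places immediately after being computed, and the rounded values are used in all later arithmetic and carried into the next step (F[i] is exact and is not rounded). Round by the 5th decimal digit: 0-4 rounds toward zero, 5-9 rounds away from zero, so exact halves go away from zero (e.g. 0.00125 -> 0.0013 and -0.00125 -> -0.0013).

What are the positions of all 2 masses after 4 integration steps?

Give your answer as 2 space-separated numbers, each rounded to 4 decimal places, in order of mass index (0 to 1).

Step 0: x=[7.0000 12.0000] v=[0.0000 0.0000]
Step 1: x=[6.8750 12.0625] v=[-0.5000 0.2500]
Step 2: x=[6.6484 12.1758] v=[-0.9063 0.4531]
Step 3: x=[6.3628 12.3186] v=[-1.1426 0.5713]
Step 4: x=[6.0716 12.4642] v=[-1.1647 0.5824]

Answer: 6.0716 12.4642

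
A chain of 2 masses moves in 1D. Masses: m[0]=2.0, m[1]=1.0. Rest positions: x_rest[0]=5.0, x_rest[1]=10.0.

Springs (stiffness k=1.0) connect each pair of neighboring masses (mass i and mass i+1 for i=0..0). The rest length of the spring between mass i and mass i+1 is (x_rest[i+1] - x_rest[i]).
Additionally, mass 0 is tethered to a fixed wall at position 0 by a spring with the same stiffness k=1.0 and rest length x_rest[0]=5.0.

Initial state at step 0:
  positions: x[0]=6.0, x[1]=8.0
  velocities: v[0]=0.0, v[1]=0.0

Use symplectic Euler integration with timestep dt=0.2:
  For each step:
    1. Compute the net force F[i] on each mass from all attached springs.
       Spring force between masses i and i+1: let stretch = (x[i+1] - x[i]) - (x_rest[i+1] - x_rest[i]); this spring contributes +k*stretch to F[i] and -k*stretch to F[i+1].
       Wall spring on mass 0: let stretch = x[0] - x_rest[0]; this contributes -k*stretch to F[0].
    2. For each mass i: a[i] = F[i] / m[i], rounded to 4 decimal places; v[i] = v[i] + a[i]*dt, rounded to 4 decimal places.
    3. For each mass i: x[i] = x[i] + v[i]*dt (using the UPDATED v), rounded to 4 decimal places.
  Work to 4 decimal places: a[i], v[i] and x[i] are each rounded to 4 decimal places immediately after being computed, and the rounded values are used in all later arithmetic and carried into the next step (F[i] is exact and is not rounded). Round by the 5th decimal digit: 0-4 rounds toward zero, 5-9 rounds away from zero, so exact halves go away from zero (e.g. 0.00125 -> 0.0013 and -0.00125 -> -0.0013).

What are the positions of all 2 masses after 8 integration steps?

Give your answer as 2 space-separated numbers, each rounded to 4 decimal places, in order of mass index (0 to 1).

Step 0: x=[6.0000 8.0000] v=[0.0000 0.0000]
Step 1: x=[5.9200 8.1200] v=[-0.4000 0.6000]
Step 2: x=[5.7656 8.3520] v=[-0.7720 1.1600]
Step 3: x=[5.5476 8.6805] v=[-1.0899 1.6427]
Step 4: x=[5.2813 9.0837] v=[-1.3314 2.0161]
Step 5: x=[4.9854 9.5348] v=[-1.4793 2.2556]
Step 6: x=[4.6808 10.0039] v=[-1.5229 2.3457]
Step 7: x=[4.3891 10.4601] v=[-1.4587 2.2811]
Step 8: x=[4.1310 10.8735] v=[-1.2905 2.0669]

Answer: 4.1310 10.8735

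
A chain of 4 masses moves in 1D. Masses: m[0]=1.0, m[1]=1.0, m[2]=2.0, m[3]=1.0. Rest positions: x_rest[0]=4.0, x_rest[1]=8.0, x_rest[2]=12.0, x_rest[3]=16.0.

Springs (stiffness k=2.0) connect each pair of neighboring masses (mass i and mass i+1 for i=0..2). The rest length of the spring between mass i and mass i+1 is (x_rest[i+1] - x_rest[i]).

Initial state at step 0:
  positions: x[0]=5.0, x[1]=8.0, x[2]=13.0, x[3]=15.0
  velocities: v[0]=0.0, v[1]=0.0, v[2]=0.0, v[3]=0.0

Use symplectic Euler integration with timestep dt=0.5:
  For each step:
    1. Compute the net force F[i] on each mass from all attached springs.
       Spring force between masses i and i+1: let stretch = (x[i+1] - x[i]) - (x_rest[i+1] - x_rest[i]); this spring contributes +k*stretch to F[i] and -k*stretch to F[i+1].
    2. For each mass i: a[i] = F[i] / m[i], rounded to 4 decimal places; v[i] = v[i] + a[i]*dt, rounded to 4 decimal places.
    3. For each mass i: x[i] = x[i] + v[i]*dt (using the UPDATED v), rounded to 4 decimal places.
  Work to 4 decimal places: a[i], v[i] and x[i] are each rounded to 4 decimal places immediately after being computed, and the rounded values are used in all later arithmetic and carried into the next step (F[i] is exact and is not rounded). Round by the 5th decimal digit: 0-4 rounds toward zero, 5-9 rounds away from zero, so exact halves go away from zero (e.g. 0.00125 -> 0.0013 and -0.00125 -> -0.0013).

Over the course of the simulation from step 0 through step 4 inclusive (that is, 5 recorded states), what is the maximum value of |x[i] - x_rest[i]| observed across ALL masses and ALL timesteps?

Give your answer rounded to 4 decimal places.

Step 0: x=[5.0000 8.0000 13.0000 15.0000] v=[0.0000 0.0000 0.0000 0.0000]
Step 1: x=[4.5000 9.0000 12.2500 16.0000] v=[-1.0000 2.0000 -1.5000 2.0000]
Step 2: x=[4.2500 9.3750 11.6250 17.1250] v=[-0.5000 0.7500 -1.2500 2.2500]
Step 3: x=[4.5625 8.3125 11.8125 17.5000] v=[0.6250 -2.1250 0.3750 0.7500]
Step 4: x=[4.7500 7.1250 12.5469 17.0313] v=[0.3750 -2.3750 1.4688 -0.9375]
Max displacement = 1.5000

Answer: 1.5000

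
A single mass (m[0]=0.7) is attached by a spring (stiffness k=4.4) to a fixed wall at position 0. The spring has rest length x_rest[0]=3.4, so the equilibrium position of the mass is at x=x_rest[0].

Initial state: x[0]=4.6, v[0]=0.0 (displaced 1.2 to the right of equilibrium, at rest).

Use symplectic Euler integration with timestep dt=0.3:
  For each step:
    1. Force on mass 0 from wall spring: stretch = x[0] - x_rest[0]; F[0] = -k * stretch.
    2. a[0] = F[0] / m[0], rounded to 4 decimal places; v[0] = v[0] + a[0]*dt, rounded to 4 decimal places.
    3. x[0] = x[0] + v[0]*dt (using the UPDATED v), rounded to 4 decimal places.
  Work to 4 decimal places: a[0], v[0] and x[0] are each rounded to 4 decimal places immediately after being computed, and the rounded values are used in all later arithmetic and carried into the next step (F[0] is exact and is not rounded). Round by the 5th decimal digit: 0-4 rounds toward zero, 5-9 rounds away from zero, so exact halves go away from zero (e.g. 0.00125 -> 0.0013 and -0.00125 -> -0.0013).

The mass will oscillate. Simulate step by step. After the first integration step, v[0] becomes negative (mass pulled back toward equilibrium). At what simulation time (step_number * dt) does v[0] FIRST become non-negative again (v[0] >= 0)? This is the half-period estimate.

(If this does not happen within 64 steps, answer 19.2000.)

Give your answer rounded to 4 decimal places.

Answer: 1.5000

Derivation:
Step 0: x=[4.6000] v=[0.0000]
Step 1: x=[3.9211] v=[-2.2629]
Step 2: x=[2.9474] v=[-3.2456]
Step 3: x=[2.2298] v=[-2.3921]
Step 4: x=[2.1742] v=[-0.1855]
Step 5: x=[2.8120] v=[2.1260]
First v>=0 after going negative at step 5, time=1.5000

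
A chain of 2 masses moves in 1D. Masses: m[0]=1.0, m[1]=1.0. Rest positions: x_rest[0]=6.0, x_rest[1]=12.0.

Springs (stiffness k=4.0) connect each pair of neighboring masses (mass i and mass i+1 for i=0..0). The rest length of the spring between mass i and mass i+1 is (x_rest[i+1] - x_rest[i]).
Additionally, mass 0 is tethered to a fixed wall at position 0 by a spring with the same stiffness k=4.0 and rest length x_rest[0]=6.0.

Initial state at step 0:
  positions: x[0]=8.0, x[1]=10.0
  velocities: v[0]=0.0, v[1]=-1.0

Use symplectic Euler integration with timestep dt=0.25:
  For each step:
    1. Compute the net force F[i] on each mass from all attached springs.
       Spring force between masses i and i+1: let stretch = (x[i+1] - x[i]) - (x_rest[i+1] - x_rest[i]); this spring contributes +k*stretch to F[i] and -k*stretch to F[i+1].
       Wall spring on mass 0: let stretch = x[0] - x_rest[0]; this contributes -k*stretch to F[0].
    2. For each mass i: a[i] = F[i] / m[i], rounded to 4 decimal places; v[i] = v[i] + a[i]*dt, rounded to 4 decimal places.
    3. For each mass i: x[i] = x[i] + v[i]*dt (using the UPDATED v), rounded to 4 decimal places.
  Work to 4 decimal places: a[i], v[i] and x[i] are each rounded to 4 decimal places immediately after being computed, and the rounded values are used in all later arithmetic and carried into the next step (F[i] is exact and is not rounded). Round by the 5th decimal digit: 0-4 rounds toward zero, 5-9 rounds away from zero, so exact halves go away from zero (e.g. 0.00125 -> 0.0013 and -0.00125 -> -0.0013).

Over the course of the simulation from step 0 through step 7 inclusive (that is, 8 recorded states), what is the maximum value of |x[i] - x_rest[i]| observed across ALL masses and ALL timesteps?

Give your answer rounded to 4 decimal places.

Answer: 2.8594

Derivation:
Step 0: x=[8.0000 10.0000] v=[0.0000 -1.0000]
Step 1: x=[6.5000 10.7500] v=[-6.0000 3.0000]
Step 2: x=[4.4375 11.9375] v=[-8.2500 4.7500]
Step 3: x=[3.1406 12.7500] v=[-5.1875 3.2500]
Step 4: x=[3.4609 12.6602] v=[1.2813 -0.3594]
Step 5: x=[5.2158 11.7705] v=[7.0197 -3.5587]
Step 6: x=[7.3055 10.7422] v=[8.3586 -4.1134]
Step 7: x=[8.4280 10.3547] v=[4.4898 -1.5501]
Max displacement = 2.8594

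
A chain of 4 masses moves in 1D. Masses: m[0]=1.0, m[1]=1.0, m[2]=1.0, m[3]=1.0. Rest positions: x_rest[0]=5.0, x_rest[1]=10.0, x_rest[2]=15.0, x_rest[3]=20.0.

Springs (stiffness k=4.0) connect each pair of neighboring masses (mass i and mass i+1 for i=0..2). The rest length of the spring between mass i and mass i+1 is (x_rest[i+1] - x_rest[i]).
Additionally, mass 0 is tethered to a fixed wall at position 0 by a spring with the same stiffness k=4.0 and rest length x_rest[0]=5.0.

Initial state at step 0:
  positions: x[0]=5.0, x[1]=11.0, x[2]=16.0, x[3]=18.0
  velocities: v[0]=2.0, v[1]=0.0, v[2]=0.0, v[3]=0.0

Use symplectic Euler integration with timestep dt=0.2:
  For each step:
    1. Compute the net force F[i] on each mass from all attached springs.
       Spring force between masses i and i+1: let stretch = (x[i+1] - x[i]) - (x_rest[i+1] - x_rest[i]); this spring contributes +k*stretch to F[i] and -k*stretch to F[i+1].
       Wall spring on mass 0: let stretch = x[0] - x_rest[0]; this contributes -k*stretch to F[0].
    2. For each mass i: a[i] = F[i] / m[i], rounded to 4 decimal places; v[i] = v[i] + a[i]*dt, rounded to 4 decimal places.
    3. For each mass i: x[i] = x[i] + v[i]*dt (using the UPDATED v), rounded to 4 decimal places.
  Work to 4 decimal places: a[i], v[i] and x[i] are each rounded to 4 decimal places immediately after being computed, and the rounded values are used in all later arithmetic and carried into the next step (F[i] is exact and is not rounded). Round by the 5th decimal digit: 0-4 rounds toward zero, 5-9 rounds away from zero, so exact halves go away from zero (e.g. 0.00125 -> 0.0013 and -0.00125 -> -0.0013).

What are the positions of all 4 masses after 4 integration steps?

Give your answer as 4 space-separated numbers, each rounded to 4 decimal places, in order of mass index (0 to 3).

Answer: 6.2197 9.9435 13.7341 20.8754

Derivation:
Step 0: x=[5.0000 11.0000 16.0000 18.0000] v=[2.0000 0.0000 0.0000 0.0000]
Step 1: x=[5.5600 10.8400 15.5200 18.4800] v=[2.8000 -0.8000 -2.4000 2.4000]
Step 2: x=[6.0752 10.5840 14.7648 19.2864] v=[2.5760 -1.2800 -3.7760 4.0320]
Step 3: x=[6.3398 10.2755 14.0641 20.1693] v=[1.3229 -1.5424 -3.5034 4.4147]
Step 4: x=[6.2197 9.9435 13.7341 20.8754] v=[-0.6004 -1.6601 -1.6501 3.5305]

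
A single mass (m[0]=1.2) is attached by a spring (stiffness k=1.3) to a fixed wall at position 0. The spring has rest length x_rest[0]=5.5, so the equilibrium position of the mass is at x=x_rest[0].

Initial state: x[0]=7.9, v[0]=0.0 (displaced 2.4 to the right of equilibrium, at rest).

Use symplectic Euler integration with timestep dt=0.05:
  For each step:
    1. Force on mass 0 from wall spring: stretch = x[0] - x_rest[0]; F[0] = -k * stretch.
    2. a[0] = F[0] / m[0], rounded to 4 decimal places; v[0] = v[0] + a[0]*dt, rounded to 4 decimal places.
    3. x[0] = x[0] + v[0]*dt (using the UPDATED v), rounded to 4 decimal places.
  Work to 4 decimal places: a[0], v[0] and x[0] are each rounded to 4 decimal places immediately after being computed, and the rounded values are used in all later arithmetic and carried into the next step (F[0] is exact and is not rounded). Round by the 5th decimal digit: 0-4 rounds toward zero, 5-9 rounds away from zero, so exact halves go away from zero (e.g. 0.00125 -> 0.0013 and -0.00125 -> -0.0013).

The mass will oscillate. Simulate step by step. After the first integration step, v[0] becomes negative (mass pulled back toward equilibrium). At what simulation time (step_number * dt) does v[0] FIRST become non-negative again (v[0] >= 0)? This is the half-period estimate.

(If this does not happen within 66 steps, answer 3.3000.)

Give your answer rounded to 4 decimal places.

Step 0: x=[7.9000] v=[0.0000]
Step 1: x=[7.8935] v=[-0.1300]
Step 2: x=[7.8805] v=[-0.2597]
Step 3: x=[7.8611] v=[-0.3886]
Step 4: x=[7.8353] v=[-0.5165]
Step 5: x=[7.8032] v=[-0.6430]
Step 6: x=[7.7648] v=[-0.7678]
Step 7: x=[7.7203] v=[-0.8905]
Step 8: x=[7.6698] v=[-1.0108]
Step 9: x=[7.6134] v=[-1.1283]
Step 10: x=[7.5513] v=[-1.2428]
Step 11: x=[7.4836] v=[-1.3539]
Step 12: x=[7.4105] v=[-1.4613]
Step 13: x=[7.3323] v=[-1.5648]
Step 14: x=[7.2491] v=[-1.6641]
Step 15: x=[7.1612] v=[-1.7588]
Step 16: x=[7.0688] v=[-1.8488]
Step 17: x=[6.9721] v=[-1.9338]
Step 18: x=[6.8714] v=[-2.0135]
Step 19: x=[6.7670] v=[-2.0878]
Step 20: x=[6.6592] v=[-2.1564]
Step 21: x=[6.5482] v=[-2.2192]
Step 22: x=[6.4344] v=[-2.2760]
Step 23: x=[6.3181] v=[-2.3266]
Step 24: x=[6.1996] v=[-2.3709]
Step 25: x=[6.0792] v=[-2.4088]
Step 26: x=[5.9572] v=[-2.4402]
Step 27: x=[5.8340] v=[-2.4650]
Step 28: x=[5.7098] v=[-2.4831]
Step 29: x=[5.5851] v=[-2.4945]
Step 30: x=[5.4601] v=[-2.4991]
Step 31: x=[5.3353] v=[-2.4969]
Step 32: x=[5.2109] v=[-2.4880]
Step 33: x=[5.0873] v=[-2.4723]
Step 34: x=[4.9648] v=[-2.4499]
Step 35: x=[4.8438] v=[-2.4209]
Step 36: x=[4.7245] v=[-2.3854]
Step 37: x=[4.6073] v=[-2.3434]
Step 38: x=[4.4926] v=[-2.2950]
Step 39: x=[4.3806] v=[-2.2404]
Step 40: x=[4.2716] v=[-2.1798]
Step 41: x=[4.1659] v=[-2.1133]
Step 42: x=[4.0639] v=[-2.0410]
Step 43: x=[3.9657] v=[-1.9632]
Step 44: x=[3.8717] v=[-1.8801]
Step 45: x=[3.7821] v=[-1.7919]
Step 46: x=[3.6972] v=[-1.6988]
Step 47: x=[3.6171] v=[-1.6012]
Step 48: x=[3.5421] v=[-1.4992]
Step 49: x=[3.4724] v=[-1.3931]
Step 50: x=[3.4082] v=[-1.2833]
Step 51: x=[3.3497] v=[-1.1700]
Step 52: x=[3.2970] v=[-1.0535]
Step 53: x=[3.2503] v=[-0.9342]
Step 54: x=[3.2097] v=[-0.8123]
Step 55: x=[3.1753] v=[-0.6882]
Step 56: x=[3.1472] v=[-0.5623]
Step 57: x=[3.1255] v=[-0.4349]
Step 58: x=[3.1102] v=[-0.3063]
Step 59: x=[3.1014] v=[-0.1769]
Step 60: x=[3.0991] v=[-0.0470]
Step 61: x=[3.1033] v=[0.0831]
First v>=0 after going negative at step 61, time=3.0500

Answer: 3.0500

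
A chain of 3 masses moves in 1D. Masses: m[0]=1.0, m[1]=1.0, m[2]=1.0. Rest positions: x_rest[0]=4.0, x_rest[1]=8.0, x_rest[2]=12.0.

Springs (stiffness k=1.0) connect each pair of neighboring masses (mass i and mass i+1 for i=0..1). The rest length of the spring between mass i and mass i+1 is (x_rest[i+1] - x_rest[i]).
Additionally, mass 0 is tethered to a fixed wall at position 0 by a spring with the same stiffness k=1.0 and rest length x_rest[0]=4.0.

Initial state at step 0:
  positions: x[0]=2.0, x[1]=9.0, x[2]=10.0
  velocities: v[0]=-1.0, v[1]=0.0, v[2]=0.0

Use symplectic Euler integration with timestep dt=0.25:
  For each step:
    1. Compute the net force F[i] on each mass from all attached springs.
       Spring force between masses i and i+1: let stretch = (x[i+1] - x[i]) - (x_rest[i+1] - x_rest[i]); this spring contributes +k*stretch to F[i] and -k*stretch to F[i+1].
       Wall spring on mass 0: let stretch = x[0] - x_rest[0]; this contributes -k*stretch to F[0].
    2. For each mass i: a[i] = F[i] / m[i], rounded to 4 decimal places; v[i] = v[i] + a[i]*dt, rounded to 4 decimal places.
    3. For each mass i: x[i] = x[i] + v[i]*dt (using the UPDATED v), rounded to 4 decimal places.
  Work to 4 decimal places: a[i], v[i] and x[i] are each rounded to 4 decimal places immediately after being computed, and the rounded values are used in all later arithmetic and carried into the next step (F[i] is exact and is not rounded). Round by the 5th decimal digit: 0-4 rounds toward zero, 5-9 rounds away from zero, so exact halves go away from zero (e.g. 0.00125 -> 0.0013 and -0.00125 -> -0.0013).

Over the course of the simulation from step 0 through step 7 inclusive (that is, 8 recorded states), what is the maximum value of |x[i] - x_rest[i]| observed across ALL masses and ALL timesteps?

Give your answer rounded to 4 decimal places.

Answer: 2.9748

Derivation:
Step 0: x=[2.0000 9.0000 10.0000] v=[-1.0000 0.0000 0.0000]
Step 1: x=[2.0625 8.6250 10.1875] v=[0.2500 -1.5000 0.7500]
Step 2: x=[2.4063 7.9375 10.5274] v=[1.3750 -2.7500 1.3594]
Step 3: x=[2.9454 7.0662 10.9554] v=[2.1562 -3.4853 1.7119]
Step 4: x=[3.5579 6.1804 11.3903] v=[2.4501 -3.5432 1.7396]
Step 5: x=[4.1120 5.4563 11.7496] v=[2.2163 -2.8964 1.4371]
Step 6: x=[4.4931 5.0415 11.9656] v=[1.5244 -1.6592 0.8638]
Step 7: x=[4.6277 5.0252 11.9988] v=[0.5382 -0.0653 0.1328]
Max displacement = 2.9748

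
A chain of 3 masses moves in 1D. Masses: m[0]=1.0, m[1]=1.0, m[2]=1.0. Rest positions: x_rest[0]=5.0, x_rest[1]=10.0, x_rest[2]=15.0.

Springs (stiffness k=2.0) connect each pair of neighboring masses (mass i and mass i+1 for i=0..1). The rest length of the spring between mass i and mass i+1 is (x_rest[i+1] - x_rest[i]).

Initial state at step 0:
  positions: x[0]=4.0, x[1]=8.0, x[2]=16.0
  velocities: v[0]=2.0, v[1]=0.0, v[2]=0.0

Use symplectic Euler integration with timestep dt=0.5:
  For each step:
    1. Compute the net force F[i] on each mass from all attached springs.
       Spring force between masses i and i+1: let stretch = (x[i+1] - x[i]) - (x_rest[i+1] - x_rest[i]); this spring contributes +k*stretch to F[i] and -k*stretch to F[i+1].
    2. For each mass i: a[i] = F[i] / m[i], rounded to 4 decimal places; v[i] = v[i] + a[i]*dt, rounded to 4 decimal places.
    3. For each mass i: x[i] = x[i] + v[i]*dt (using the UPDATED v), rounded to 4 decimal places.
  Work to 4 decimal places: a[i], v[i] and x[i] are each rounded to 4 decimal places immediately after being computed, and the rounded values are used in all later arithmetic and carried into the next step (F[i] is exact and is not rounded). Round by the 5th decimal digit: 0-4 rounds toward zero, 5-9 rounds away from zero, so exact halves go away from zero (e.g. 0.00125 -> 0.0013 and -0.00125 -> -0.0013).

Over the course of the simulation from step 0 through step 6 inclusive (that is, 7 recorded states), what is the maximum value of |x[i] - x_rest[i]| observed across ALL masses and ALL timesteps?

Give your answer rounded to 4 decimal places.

Answer: 2.5625

Derivation:
Step 0: x=[4.0000 8.0000 16.0000] v=[2.0000 0.0000 0.0000]
Step 1: x=[4.5000 10.0000 14.5000] v=[1.0000 4.0000 -3.0000]
Step 2: x=[5.2500 11.5000 13.2500] v=[1.5000 3.0000 -2.5000]
Step 3: x=[6.6250 10.7500 13.6250] v=[2.7500 -1.5000 0.7500]
Step 4: x=[7.5625 9.3750 15.0625] v=[1.8750 -2.7500 2.8750]
Step 5: x=[6.9063 9.9375 16.1563] v=[-1.3125 1.1250 2.1875]
Step 6: x=[5.2657 12.0938 16.6407] v=[-3.2813 4.3126 0.9687]
Max displacement = 2.5625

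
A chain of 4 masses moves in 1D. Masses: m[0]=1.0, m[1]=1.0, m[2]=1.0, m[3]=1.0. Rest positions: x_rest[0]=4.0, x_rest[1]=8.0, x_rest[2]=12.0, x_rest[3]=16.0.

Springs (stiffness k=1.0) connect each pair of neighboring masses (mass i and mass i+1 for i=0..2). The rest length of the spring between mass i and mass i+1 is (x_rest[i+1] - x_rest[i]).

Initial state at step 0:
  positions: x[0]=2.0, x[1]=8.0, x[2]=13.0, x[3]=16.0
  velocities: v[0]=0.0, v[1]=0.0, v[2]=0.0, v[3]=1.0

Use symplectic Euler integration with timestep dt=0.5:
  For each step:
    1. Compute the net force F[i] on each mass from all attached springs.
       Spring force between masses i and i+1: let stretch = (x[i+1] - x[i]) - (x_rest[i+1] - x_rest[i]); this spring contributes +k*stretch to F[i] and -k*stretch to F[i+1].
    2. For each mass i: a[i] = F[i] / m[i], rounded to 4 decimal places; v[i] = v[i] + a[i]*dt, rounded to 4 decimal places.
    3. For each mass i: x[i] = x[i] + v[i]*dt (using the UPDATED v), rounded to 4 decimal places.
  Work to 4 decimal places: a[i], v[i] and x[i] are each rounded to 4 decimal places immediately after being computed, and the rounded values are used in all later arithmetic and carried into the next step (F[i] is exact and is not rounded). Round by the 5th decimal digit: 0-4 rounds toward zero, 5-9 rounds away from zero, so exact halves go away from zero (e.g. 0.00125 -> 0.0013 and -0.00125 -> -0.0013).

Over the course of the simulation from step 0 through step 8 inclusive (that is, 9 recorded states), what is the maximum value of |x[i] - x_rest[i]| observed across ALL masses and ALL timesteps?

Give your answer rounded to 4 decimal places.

Step 0: x=[2.0000 8.0000 13.0000 16.0000] v=[0.0000 0.0000 0.0000 1.0000]
Step 1: x=[2.5000 7.7500 12.5000 16.7500] v=[1.0000 -0.5000 -1.0000 1.5000]
Step 2: x=[3.3125 7.3750 11.8750 17.4375] v=[1.6250 -0.7500 -1.2500 1.3750]
Step 3: x=[4.1407 7.1094 11.5156 17.7344] v=[1.6563 -0.5313 -0.7188 0.5938]
Step 4: x=[4.7111 7.2032 11.6094 17.4766] v=[1.1407 0.1875 0.1875 -0.5156]
Step 5: x=[4.9045 7.7755 12.0684 16.7520] v=[0.3868 1.1446 0.9180 -1.4492]
Step 6: x=[4.8157 8.7033 12.6251 15.8565] v=[-0.1777 1.8556 1.1134 -1.7910]
Step 7: x=[4.6988 9.6397 13.0092 15.1532] v=[-0.2339 1.8727 0.7682 -1.4067]
Step 8: x=[4.8171 10.1832 13.0870 14.9139] v=[0.2366 1.0870 0.1555 -0.4787]
Max displacement = 2.1832

Answer: 2.1832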